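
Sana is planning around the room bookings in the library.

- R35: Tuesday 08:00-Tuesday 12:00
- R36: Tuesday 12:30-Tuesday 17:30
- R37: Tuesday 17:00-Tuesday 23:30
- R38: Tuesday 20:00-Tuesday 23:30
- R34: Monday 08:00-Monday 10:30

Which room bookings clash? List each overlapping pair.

Two intervals overlap when each starts before the other ends.
Sorted by start: R34, R35, R36, R37, R38.
R35 starts after R34 ends — done with R34.
R36 starts after R35 ends — done with R35.
R37 starts before R36 ends → R36 and R37 overlap.
R38 starts after R36 ends.
R38 starts before R37 ends → R37 and R38 overlap.

R36 & R37, R37 & R38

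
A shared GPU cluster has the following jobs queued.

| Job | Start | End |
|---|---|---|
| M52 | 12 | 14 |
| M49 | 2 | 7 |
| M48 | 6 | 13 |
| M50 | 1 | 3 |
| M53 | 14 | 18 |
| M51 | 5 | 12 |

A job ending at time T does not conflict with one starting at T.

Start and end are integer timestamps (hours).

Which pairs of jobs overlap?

M48 & M49, M48 & M51, M48 & M52, M49 & M50, M49 & M51

Two intervals overlap when each starts before the other ends.
Sorted by start: M50, M49, M51, M48, M52, M53.
M49 starts before M50 ends → M50 and M49 overlap.
M51 starts after M50 ends, so M50 has no further overlaps.
M51 starts before M49 ends → M49 and M51 overlap.
M48 starts before M49 ends → M49 and M48 overlap.
M52 starts after M49 ends, so M49 has no further overlaps.
M48 starts before M51 ends → M51 and M48 overlap.
M52 starts exactly when M51 ends (back-to-back, no overlap), so M51 has no further overlaps.
M52 starts before M48 ends → M48 and M52 overlap.
M53 starts after M48 ends.
M53 starts exactly when M52 ends (back-to-back, no overlap).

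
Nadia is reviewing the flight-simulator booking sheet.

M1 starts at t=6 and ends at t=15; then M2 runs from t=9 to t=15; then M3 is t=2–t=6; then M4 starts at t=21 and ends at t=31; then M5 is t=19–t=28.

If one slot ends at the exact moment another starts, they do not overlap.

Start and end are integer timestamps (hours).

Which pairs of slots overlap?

M1 & M2, M4 & M5

Sorted by start: M3, M1, M2, M5, M4.
M1 starts exactly when M3 ends (back-to-back, no overlap) — done with M3.
M2 starts before M1 ends → M1 and M2 overlap.
M5 starts after M1 ends — done with M1.
M5 starts after M2 ends — done with M2.
M4 starts before M5 ends → M5 and M4 overlap.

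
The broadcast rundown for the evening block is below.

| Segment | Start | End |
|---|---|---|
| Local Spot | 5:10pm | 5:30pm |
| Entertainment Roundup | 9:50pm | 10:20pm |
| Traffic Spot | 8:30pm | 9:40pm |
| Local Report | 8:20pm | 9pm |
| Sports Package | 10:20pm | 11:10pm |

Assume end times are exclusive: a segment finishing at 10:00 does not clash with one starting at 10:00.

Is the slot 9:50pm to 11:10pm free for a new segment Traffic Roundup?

No — it overlaps Entertainment Roundup, Sports Package

Local Spot: ends 5:30pm at or before Traffic Roundup starts 9:50pm → clear.
Local Report: ends 9pm at or before Traffic Roundup starts 9:50pm → clear.
Traffic Spot: ends 9:40pm at or before Traffic Roundup starts 9:50pm → clear.
Entertainment Roundup: starts 9:50pm before Traffic Roundup ends 11:10pm, and ends 10:20pm after Traffic Roundup starts 9:50pm → overlap.
Sports Package: starts 10:20pm before Traffic Roundup ends 11:10pm, and ends 11:10pm after Traffic Roundup starts 9:50pm → overlap.
Traffic Roundup overlaps Sports Package, Entertainment Roundup.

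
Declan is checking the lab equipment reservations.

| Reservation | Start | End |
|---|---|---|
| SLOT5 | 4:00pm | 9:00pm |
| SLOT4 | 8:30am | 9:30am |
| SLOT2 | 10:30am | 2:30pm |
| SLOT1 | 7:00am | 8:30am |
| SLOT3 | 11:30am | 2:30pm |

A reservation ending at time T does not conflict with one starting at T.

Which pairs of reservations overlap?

Sorted by start: SLOT1, SLOT4, SLOT2, SLOT3, SLOT5.
SLOT4 starts exactly when SLOT1 ends (back-to-back, no overlap); SLOT1 is clear from here.
SLOT2 starts after SLOT4 ends; SLOT4 is clear from here.
SLOT3 starts before SLOT2 ends → SLOT2 and SLOT3 overlap.
SLOT5 starts after SLOT2 ends.
SLOT5 starts after SLOT3 ends.

SLOT2 & SLOT3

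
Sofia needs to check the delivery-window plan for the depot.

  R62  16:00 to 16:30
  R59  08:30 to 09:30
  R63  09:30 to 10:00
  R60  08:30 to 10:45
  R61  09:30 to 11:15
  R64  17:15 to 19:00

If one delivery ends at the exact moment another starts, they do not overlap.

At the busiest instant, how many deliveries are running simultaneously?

3

Sort all start/end points and keep a running count:
08:30 start R59 → 1
08:30 start R60 → 2
09:30 end R59 → 1
09:30 start R61 → 2
09:30 start R63 → 3
10:00 end R63 → 2
10:45 end R60 → 1
11:15 end R61 → 0
16:00 start R62 → 1
16:30 end R62 → 0
17:15 start R64 → 1
19:00 end R64 → 0
Peak is 3, at 09:30 (R60, R61, R63).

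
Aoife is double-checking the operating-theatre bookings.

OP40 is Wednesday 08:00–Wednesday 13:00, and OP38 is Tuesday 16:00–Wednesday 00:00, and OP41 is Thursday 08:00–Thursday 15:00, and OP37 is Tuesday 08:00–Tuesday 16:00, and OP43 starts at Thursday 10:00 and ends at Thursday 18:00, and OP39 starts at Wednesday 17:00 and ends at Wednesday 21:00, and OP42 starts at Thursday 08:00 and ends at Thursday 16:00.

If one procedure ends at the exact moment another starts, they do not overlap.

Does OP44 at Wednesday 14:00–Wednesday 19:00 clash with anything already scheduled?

OP37: ends Tuesday 16:00 at or before OP44 starts Wednesday 14:00 → clear.
OP38: ends Wednesday 00:00 at or before OP44 starts Wednesday 14:00 → clear.
OP40: ends Wednesday 13:00 at or before OP44 starts Wednesday 14:00 → clear.
OP39: starts Wednesday 17:00 before OP44 ends Wednesday 19:00, and ends Wednesday 21:00 after OP44 starts Wednesday 14:00 → overlap.
OP41: starts Thursday 08:00 at or after OP44 ends Wednesday 19:00 → clear.
OP42: starts Thursday 08:00 at or after OP44 ends Wednesday 19:00 → clear.
OP43: starts Thursday 10:00 at or after OP44 ends Wednesday 19:00 → clear.
OP44 overlaps OP39.

Yes — it overlaps OP39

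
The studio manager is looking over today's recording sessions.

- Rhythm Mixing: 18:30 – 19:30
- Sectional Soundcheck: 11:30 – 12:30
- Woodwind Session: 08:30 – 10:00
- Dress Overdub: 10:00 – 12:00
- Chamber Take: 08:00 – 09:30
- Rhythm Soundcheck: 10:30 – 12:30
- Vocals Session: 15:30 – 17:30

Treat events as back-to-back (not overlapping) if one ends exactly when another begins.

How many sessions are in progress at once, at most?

3

Sort all start/end points and keep a running count:
08:00 start Chamber Take → 1
08:30 start Woodwind Session → 2
09:30 end Chamber Take → 1
10:00 end Woodwind Session → 0
10:00 start Dress Overdub → 1
10:30 start Rhythm Soundcheck → 2
11:30 start Sectional Soundcheck → 3
12:00 end Dress Overdub → 2
12:30 end Rhythm Soundcheck → 1
12:30 end Sectional Soundcheck → 0
15:30 start Vocals Session → 1
17:30 end Vocals Session → 0
18:30 start Rhythm Mixing → 1
19:30 end Rhythm Mixing → 0
Peak is 3, at 11:30 (Dress Overdub, Rhythm Soundcheck, Sectional Soundcheck).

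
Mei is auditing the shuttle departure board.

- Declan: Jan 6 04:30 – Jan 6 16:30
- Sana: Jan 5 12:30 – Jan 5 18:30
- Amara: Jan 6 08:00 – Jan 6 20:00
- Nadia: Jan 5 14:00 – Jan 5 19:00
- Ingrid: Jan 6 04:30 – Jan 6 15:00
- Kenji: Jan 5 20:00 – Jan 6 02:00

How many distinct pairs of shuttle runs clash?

4

Check each pair: they overlap iff neither finishes before the other starts.
Sorted by start: Sana, Nadia, Kenji, Declan, Ingrid, Amara.
Nadia starts before Sana ends → Sana and Nadia overlap.
Kenji starts after Sana ends — done with Sana.
Kenji starts after Nadia ends — done with Nadia.
Declan starts after Kenji ends — done with Kenji.
Ingrid starts before Declan ends → Declan and Ingrid overlap.
Amara starts before Declan ends → Declan and Amara overlap.
Amara starts before Ingrid ends → Ingrid and Amara overlap.
Overlapping pairs: Amara & Declan, Amara & Ingrid, Declan & Ingrid, Nadia & Sana — 4 in total.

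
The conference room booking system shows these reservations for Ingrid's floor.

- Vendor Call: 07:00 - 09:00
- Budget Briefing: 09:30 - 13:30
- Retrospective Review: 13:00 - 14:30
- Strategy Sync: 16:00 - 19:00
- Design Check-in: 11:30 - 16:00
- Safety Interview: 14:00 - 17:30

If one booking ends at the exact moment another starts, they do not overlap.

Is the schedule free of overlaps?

Check each pair: they overlap iff neither finishes before the other starts.
Sorted by start: Vendor Call, Budget Briefing, Design Check-in, Retrospective Review, Safety Interview, Strategy Sync.
Budget Briefing starts after Vendor Call ends — done with Vendor Call.
Design Check-in starts before Budget Briefing ends → Budget Briefing and Design Check-in overlap.
That's a conflict, so the schedule is not conflict-free.

No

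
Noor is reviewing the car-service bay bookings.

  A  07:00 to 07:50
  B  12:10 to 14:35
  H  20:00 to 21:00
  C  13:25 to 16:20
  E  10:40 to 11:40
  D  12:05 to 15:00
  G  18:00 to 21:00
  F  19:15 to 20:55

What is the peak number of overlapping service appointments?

3

Sort all start/end points and keep a running count:
07:00 start A → 1
07:50 end A → 0
10:40 start E → 1
11:40 end E → 0
12:05 start D → 1
12:10 start B → 2
13:25 start C → 3
14:35 end B → 2
15:00 end D → 1
16:20 end C → 0
18:00 start G → 1
19:15 start F → 2
20:00 start H → 3
20:55 end F → 2
21:00 end G → 1
21:00 end H → 0
Peak is 3, at 13:25 (B, C, D).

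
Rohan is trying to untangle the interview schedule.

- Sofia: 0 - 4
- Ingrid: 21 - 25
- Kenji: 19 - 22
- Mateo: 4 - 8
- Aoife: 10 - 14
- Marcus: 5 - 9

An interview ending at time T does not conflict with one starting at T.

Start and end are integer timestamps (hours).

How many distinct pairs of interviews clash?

2

Two intervals overlap when each starts before the other ends.
Sorted by start: Sofia, Mateo, Marcus, Aoife, Kenji, Ingrid.
Mateo starts exactly when Sofia ends (back-to-back, no overlap), so Sofia has no further overlaps.
Marcus starts before Mateo ends → Mateo and Marcus overlap.
Aoife starts after Mateo ends, so Mateo has no further overlaps.
Aoife starts after Marcus ends, so Marcus has no further overlaps.
Kenji starts after Aoife ends, so Aoife has no further overlaps.
Ingrid starts before Kenji ends → Kenji and Ingrid overlap.
Overlapping pairs: Ingrid & Kenji, Marcus & Mateo — 2 in total.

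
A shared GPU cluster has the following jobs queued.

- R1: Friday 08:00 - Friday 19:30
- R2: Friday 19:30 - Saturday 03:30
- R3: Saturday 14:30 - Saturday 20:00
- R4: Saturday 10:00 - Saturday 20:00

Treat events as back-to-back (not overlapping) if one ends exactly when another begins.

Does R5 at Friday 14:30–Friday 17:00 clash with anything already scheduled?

Yes — it overlaps R1

R1: starts Friday 08:00 before R5 ends Friday 17:00, and ends Friday 19:30 after R5 starts Friday 14:30 → overlap.
R2: starts Friday 19:30 at or after R5 ends Friday 17:00 → clear.
R4: starts Saturday 10:00 at or after R5 ends Friday 17:00 → clear.
R3: starts Saturday 14:30 at or after R5 ends Friday 17:00 → clear.
R5 overlaps R1.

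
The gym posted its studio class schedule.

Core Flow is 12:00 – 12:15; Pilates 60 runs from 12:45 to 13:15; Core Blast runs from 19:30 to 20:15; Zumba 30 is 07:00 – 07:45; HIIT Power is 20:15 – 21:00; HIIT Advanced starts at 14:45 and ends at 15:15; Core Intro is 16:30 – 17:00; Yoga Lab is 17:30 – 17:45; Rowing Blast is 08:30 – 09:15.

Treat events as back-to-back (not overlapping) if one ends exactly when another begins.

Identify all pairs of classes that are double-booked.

no conflicts

Sorted by start: Zumba 30, Rowing Blast, Core Flow, Pilates 60, HIIT Advanced, Core Intro, Yoga Lab, Core Blast, HIIT Power.
Rowing Blast starts after Zumba 30 ends; Zumba 30 is clear from here.
Core Flow starts after Rowing Blast ends; Rowing Blast is clear from here.
Pilates 60 starts after Core Flow ends; Core Flow is clear from here.
HIIT Advanced starts after Pilates 60 ends; Pilates 60 is clear from here.
Core Intro starts after HIIT Advanced ends; HIIT Advanced is clear from here.
Yoga Lab starts after Core Intro ends; Core Intro is clear from here.
Core Blast starts after Yoga Lab ends; Yoga Lab is clear from here.
HIIT Power starts exactly when Core Blast ends (back-to-back, no overlap).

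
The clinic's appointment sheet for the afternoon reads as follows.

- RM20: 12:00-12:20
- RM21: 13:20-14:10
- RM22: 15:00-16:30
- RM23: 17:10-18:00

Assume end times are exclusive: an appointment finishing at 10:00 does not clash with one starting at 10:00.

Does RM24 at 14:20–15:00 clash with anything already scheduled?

No — it doesn't clash with anything

RM20: ends 12:20 at or before RM24 starts 14:20 → clear.
RM21: ends 14:10 at or before RM24 starts 14:20 → clear.
RM22: starts 15:00 at or after RM24 ends 15:00 → clear.
RM23: starts 17:10 at or after RM24 ends 15:00 → clear.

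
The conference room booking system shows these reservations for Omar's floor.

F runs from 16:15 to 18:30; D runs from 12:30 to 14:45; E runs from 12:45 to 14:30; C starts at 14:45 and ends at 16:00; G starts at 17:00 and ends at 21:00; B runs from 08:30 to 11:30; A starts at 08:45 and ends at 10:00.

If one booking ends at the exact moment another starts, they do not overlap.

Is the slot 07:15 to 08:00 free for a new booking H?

Yes — the slot is free

B: starts 08:30 at or after H ends 08:00 → clear.
A: starts 08:45 at or after H ends 08:00 → clear.
D: starts 12:30 at or after H ends 08:00 → clear.
E: starts 12:45 at or after H ends 08:00 → clear.
C: starts 14:45 at or after H ends 08:00 → clear.
F: starts 16:15 at or after H ends 08:00 → clear.
G: starts 17:00 at or after H ends 08:00 → clear.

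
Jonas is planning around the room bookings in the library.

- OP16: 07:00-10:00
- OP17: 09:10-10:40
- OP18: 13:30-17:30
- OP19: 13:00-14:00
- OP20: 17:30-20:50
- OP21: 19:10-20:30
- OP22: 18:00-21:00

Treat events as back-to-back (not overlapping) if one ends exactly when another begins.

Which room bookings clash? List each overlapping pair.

OP16 & OP17, OP18 & OP19, OP20 & OP21, OP20 & OP22, OP21 & OP22

Sorted by start: OP16, OP17, OP19, OP18, OP20, OP22, OP21.
OP17 starts before OP16 ends → OP16 and OP17 overlap.
OP19 starts after OP16 ends — done with OP16.
OP19 starts after OP17 ends — done with OP17.
OP18 starts before OP19 ends → OP19 and OP18 overlap.
OP20 starts after OP19 ends — done with OP19.
OP20 starts exactly when OP18 ends (back-to-back, no overlap) — done with OP18.
OP22 starts before OP20 ends → OP20 and OP22 overlap.
OP21 starts before OP20 ends → OP20 and OP21 overlap.
OP21 starts before OP22 ends → OP22 and OP21 overlap.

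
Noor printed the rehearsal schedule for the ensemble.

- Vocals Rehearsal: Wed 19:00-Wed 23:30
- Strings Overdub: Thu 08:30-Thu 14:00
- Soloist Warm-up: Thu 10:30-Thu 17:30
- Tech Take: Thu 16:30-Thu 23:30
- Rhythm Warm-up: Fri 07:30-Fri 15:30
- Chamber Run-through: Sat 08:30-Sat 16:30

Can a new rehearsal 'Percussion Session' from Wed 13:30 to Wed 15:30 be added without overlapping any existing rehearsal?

Vocals Rehearsal: starts Wed 19:00 at or after Percussion Session ends Wed 15:30 → clear.
Strings Overdub: starts Thu 08:30 at or after Percussion Session ends Wed 15:30 → clear.
Soloist Warm-up: starts Thu 10:30 at or after Percussion Session ends Wed 15:30 → clear.
Tech Take: starts Thu 16:30 at or after Percussion Session ends Wed 15:30 → clear.
Rhythm Warm-up: starts Fri 07:30 at or after Percussion Session ends Wed 15:30 → clear.
Chamber Run-through: starts Sat 08:30 at or after Percussion Session ends Wed 15:30 → clear.

Yes — the slot is free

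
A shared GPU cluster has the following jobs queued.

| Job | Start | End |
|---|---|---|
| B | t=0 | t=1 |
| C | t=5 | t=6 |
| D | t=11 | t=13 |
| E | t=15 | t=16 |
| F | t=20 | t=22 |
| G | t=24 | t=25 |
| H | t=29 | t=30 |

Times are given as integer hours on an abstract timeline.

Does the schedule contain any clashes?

Two intervals overlap when each starts before the other ends.
Sorted by start: B, C, D, E, F, G, H.
C starts after B ends, so nothing later overlaps B either.
D starts after C ends, so nothing later overlaps C either.
E starts after D ends, so nothing later overlaps D either.
F starts after E ends, so nothing later overlaps E either.
G starts after F ends, so nothing later overlaps F either.
H starts after G ends.
Every pair is clear; the schedule has no overlaps.

No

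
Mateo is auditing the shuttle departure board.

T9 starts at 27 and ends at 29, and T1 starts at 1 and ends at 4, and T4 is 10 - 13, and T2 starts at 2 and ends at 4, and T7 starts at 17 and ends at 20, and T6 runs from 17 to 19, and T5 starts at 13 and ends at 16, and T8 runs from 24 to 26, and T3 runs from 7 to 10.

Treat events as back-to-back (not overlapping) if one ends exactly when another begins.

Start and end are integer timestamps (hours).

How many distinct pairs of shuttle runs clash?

Sorted by start: T1, T2, T3, T4, T5, T6, T7, T8, T9.
T2 starts before T1 ends → T1 and T2 overlap.
T3 starts after T1 ends, so nothing later overlaps T1 either.
T3 starts after T2 ends, so nothing later overlaps T2 either.
T4 starts exactly when T3 ends (back-to-back, no overlap), so nothing later overlaps T3 either.
T5 starts exactly when T4 ends (back-to-back, no overlap), so nothing later overlaps T4 either.
T6 starts after T5 ends, so nothing later overlaps T5 either.
T7 starts before T6 ends → T6 and T7 overlap.
T8 starts after T6 ends, so nothing later overlaps T6 either.
T8 starts after T7 ends, so nothing later overlaps T7 either.
T9 starts after T8 ends.
Overlapping pairs: T1 & T2, T6 & T7 — 2 in total.

2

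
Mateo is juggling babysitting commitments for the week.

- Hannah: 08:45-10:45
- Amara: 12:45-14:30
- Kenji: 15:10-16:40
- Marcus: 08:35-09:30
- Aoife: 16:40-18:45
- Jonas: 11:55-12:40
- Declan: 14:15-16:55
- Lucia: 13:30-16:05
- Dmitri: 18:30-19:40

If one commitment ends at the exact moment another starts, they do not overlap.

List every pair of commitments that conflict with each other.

Two intervals overlap when each starts before the other ends.
Sorted by start: Marcus, Hannah, Jonas, Amara, Lucia, Declan, Kenji, Aoife, Dmitri.
Hannah starts before Marcus ends → Marcus and Hannah overlap.
Jonas starts after Marcus ends, so Marcus has no further overlaps.
Jonas starts after Hannah ends, so Hannah has no further overlaps.
Amara starts after Jonas ends, so Jonas has no further overlaps.
Lucia starts before Amara ends → Amara and Lucia overlap.
Declan starts before Amara ends → Amara and Declan overlap.
Kenji starts after Amara ends, so Amara has no further overlaps.
Declan starts before Lucia ends → Lucia and Declan overlap.
Kenji starts before Lucia ends → Lucia and Kenji overlap.
Aoife starts after Lucia ends, so Lucia has no further overlaps.
Kenji starts before Declan ends → Declan and Kenji overlap.
Aoife starts before Declan ends → Declan and Aoife overlap.
Dmitri starts after Declan ends.
Aoife starts exactly when Kenji ends (back-to-back, no overlap), so Kenji has no further overlaps.
Dmitri starts before Aoife ends → Aoife and Dmitri overlap.

Amara & Declan, Amara & Lucia, Aoife & Declan, Aoife & Dmitri, Declan & Kenji, Declan & Lucia, Hannah & Marcus, Kenji & Lucia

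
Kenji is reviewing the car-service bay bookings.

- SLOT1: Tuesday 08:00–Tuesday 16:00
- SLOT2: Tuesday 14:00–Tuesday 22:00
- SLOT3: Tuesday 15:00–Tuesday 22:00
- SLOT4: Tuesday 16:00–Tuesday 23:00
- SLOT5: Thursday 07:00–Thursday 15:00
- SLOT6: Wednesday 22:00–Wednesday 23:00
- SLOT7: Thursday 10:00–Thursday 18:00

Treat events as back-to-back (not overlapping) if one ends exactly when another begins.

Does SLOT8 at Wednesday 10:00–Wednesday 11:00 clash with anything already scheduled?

No — it doesn't clash with anything

SLOT1: ends Tuesday 16:00 at or before SLOT8 starts Wednesday 10:00 → clear.
SLOT2: ends Tuesday 22:00 at or before SLOT8 starts Wednesday 10:00 → clear.
SLOT3: ends Tuesday 22:00 at or before SLOT8 starts Wednesday 10:00 → clear.
SLOT4: ends Tuesday 23:00 at or before SLOT8 starts Wednesday 10:00 → clear.
SLOT6: starts Wednesday 22:00 at or after SLOT8 ends Wednesday 11:00 → clear.
SLOT5: starts Thursday 07:00 at or after SLOT8 ends Wednesday 11:00 → clear.
SLOT7: starts Thursday 10:00 at or after SLOT8 ends Wednesday 11:00 → clear.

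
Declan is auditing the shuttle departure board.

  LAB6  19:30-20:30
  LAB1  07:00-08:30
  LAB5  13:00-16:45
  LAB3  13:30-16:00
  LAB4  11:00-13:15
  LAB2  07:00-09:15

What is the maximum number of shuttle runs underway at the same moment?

Sweep the timeline, counting +1 at each start and −1 at each end (ends before starts at a tie):
07:00 start LAB1 → 1
07:00 start LAB2 → 2
08:30 end LAB1 → 1
09:15 end LAB2 → 0
11:00 start LAB4 → 1
13:00 start LAB5 → 2
13:15 end LAB4 → 1
13:30 start LAB3 → 2
16:00 end LAB3 → 1
16:45 end LAB5 → 0
19:30 start LAB6 → 1
20:30 end LAB6 → 0
Peak is 2, at 07:00 (LAB1, LAB2).

2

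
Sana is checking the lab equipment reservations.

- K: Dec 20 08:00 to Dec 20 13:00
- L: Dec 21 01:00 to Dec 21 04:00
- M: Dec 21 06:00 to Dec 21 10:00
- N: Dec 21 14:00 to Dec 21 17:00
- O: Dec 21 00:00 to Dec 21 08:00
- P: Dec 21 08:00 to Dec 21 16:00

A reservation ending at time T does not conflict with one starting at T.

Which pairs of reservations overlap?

L & O, M & O, M & P, N & P

Check each pair: they overlap iff neither finishes before the other starts.
Sorted by start: K, O, L, M, P, N.
O starts after K ends; K is clear from here.
L starts before O ends → O and L overlap.
M starts before O ends → O and M overlap.
P starts exactly when O ends (back-to-back, no overlap); O is clear from here.
M starts after L ends; L is clear from here.
P starts before M ends → M and P overlap.
N starts after M ends.
N starts before P ends → P and N overlap.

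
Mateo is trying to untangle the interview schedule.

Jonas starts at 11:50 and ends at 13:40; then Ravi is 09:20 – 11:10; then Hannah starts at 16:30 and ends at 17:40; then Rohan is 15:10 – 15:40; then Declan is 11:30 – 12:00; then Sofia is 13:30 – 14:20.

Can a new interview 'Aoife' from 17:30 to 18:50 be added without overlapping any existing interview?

Ravi: ends 11:10 at or before Aoife starts 17:30 → clear.
Declan: ends 12:00 at or before Aoife starts 17:30 → clear.
Jonas: ends 13:40 at or before Aoife starts 17:30 → clear.
Sofia: ends 14:20 at or before Aoife starts 17:30 → clear.
Rohan: ends 15:40 at or before Aoife starts 17:30 → clear.
Hannah: starts 16:30 before Aoife ends 18:50, and ends 17:40 after Aoife starts 17:30 → overlap.
Aoife overlaps Hannah.

No — it overlaps Hannah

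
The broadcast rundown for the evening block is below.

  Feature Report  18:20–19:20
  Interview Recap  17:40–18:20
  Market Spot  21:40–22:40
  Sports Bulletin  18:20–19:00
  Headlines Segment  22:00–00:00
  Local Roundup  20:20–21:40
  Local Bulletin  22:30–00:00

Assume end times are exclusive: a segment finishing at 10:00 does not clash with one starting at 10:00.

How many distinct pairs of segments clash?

4

Check each pair: they overlap iff neither finishes before the other starts.
Sorted by start: Interview Recap, Feature Report, Sports Bulletin, Local Roundup, Market Spot, Headlines Segment, Local Bulletin.
Feature Report starts exactly when Interview Recap ends (back-to-back, no overlap), so Interview Recap has no further overlaps.
Sports Bulletin starts before Feature Report ends → Feature Report and Sports Bulletin overlap.
Local Roundup starts after Feature Report ends, so Feature Report has no further overlaps.
Local Roundup starts after Sports Bulletin ends, so Sports Bulletin has no further overlaps.
Market Spot starts exactly when Local Roundup ends (back-to-back, no overlap), so Local Roundup has no further overlaps.
Headlines Segment starts before Market Spot ends → Market Spot and Headlines Segment overlap.
Local Bulletin starts before Market Spot ends → Market Spot and Local Bulletin overlap.
Local Bulletin starts before Headlines Segment ends → Headlines Segment and Local Bulletin overlap.
Overlapping pairs: Feature Report & Sports Bulletin, Headlines Segment & Local Bulletin, Headlines Segment & Market Spot, Local Bulletin & Market Spot — 4 in total.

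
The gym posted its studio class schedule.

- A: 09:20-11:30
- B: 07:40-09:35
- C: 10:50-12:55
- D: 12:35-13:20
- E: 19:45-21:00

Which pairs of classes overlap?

Sorted by start: B, A, C, D, E.
A starts before B ends → B and A overlap.
C starts after B ends; B is clear from here.
C starts before A ends → A and C overlap.
D starts after A ends; A is clear from here.
D starts before C ends → C and D overlap.
E starts after C ends.
E starts after D ends.

A & B, A & C, C & D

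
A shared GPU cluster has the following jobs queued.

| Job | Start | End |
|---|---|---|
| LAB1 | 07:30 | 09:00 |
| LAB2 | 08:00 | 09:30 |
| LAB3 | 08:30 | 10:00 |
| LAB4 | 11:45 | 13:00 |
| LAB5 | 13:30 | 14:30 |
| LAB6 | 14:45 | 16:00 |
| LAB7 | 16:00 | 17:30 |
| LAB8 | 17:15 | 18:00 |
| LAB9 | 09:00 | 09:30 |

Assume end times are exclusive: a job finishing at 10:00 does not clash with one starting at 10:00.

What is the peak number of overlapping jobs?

3

Walk through starts and ends in time order (an end at T is processed before a start at T):
07:30 start LAB1 → 1
08:00 start LAB2 → 2
08:30 start LAB3 → 3
09:00 end LAB1 → 2
09:00 start LAB9 → 3
09:30 end LAB2 → 2
09:30 end LAB9 → 1
10:00 end LAB3 → 0
11:45 start LAB4 → 1
13:00 end LAB4 → 0
13:30 start LAB5 → 1
14:30 end LAB5 → 0
14:45 start LAB6 → 1
16:00 end LAB6 → 0
16:00 start LAB7 → 1
17:15 start LAB8 → 2
17:30 end LAB7 → 1
18:00 end LAB8 → 0
Peak is 3, at 08:30 (LAB1, LAB2, LAB3).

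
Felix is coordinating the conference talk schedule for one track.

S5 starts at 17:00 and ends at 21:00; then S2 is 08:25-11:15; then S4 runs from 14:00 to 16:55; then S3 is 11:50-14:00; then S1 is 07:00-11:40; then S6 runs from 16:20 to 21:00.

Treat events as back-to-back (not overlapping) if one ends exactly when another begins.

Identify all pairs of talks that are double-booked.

Sorted by start: S1, S2, S3, S4, S6, S5.
S2 starts before S1 ends → S1 and S2 overlap.
S3 starts after S1 ends; S1 is clear from here.
S3 starts after S2 ends; S2 is clear from here.
S4 starts exactly when S3 ends (back-to-back, no overlap); S3 is clear from here.
S6 starts before S4 ends → S4 and S6 overlap.
S5 starts after S4 ends.
S5 starts before S6 ends → S6 and S5 overlap.

S1 & S2, S4 & S6, S5 & S6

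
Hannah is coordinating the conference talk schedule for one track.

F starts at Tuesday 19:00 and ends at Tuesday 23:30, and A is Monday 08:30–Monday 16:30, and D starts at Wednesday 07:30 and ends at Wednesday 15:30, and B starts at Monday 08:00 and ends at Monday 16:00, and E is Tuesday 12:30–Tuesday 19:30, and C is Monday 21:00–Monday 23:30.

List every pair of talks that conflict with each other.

A & B, E & F

Two intervals overlap when each starts before the other ends.
Sorted by start: B, A, C, E, F, D.
A starts before B ends → B and A overlap.
C starts after B ends — done with B.
C starts after A ends — done with A.
E starts after C ends — done with C.
F starts before E ends → E and F overlap.
D starts after E ends.
D starts after F ends.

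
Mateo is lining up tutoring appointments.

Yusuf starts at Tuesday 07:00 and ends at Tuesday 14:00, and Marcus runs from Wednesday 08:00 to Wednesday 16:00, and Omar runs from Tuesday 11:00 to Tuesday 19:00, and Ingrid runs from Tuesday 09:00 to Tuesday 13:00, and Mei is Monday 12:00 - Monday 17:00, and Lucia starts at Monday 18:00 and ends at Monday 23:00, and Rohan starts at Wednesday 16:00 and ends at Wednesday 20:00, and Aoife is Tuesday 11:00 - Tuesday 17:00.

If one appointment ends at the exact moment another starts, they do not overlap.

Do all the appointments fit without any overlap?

Sorted by start: Mei, Lucia, Yusuf, Ingrid, Aoife, Omar, Marcus, Rohan.
Lucia starts after Mei ends; Mei is clear from here.
Yusuf starts after Lucia ends; Lucia is clear from here.
Ingrid starts before Yusuf ends → Yusuf and Ingrid overlap.
That's a conflict, so the schedule is not conflict-free.

No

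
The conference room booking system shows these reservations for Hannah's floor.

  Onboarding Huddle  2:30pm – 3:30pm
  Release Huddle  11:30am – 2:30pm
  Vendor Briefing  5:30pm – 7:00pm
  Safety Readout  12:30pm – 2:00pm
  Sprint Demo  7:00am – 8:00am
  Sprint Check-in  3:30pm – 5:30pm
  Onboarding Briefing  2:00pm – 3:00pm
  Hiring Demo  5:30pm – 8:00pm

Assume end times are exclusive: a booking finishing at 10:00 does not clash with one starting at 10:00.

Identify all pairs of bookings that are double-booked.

Hiring Demo & Vendor Briefing, Onboarding Briefing & Onboarding Huddle, Onboarding Briefing & Release Huddle, Release Huddle & Safety Readout

Sorted by start: Sprint Demo, Release Huddle, Safety Readout, Onboarding Briefing, Onboarding Huddle, Sprint Check-in, Hiring Demo, Vendor Briefing.
Release Huddle starts after Sprint Demo ends; Sprint Demo is clear from here.
Safety Readout starts before Release Huddle ends → Release Huddle and Safety Readout overlap.
Onboarding Briefing starts before Release Huddle ends → Release Huddle and Onboarding Briefing overlap.
Onboarding Huddle starts exactly when Release Huddle ends (back-to-back, no overlap); Release Huddle is clear from here.
Onboarding Briefing starts exactly when Safety Readout ends (back-to-back, no overlap); Safety Readout is clear from here.
Onboarding Huddle starts before Onboarding Briefing ends → Onboarding Briefing and Onboarding Huddle overlap.
Sprint Check-in starts after Onboarding Briefing ends; Onboarding Briefing is clear from here.
Sprint Check-in starts exactly when Onboarding Huddle ends (back-to-back, no overlap); Onboarding Huddle is clear from here.
Hiring Demo starts exactly when Sprint Check-in ends (back-to-back, no overlap); Sprint Check-in is clear from here.
Vendor Briefing starts before Hiring Demo ends → Hiring Demo and Vendor Briefing overlap.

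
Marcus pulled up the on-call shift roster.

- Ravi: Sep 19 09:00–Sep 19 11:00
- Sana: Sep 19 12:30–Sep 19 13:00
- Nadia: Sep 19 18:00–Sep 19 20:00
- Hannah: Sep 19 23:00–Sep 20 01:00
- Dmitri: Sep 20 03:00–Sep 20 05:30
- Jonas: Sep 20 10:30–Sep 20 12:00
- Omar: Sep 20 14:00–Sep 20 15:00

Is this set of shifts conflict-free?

Sorted by start: Ravi, Sana, Nadia, Hannah, Dmitri, Jonas, Omar.
Sana starts after Ravi ends — done with Ravi.
Nadia starts after Sana ends — done with Sana.
Hannah starts after Nadia ends — done with Nadia.
Dmitri starts after Hannah ends — done with Hannah.
Jonas starts after Dmitri ends — done with Dmitri.
Omar starts after Jonas ends.
Every pair is clear; the schedule has no overlaps.

Yes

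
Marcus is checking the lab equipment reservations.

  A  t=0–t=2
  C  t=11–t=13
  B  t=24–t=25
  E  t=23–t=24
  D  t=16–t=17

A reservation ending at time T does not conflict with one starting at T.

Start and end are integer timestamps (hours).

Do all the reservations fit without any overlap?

Two intervals overlap when each starts before the other ends.
Sorted by start: A, C, D, E, B.
C starts after A ends, so nothing later overlaps A either.
D starts after C ends, so nothing later overlaps C either.
E starts after D ends, so nothing later overlaps D either.
B starts exactly when E ends (back-to-back, no overlap).
Every pair is clear; the schedule has no overlaps.

Yes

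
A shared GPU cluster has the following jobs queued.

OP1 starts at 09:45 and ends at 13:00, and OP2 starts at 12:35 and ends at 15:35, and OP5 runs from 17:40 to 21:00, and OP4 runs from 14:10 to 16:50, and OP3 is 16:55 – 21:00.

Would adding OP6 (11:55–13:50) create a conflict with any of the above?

OP1: starts 09:45 before OP6 ends 13:50, and ends 13:00 after OP6 starts 11:55 → overlap.
OP2: starts 12:35 before OP6 ends 13:50, and ends 15:35 after OP6 starts 11:55 → overlap.
OP4: starts 14:10 at or after OP6 ends 13:50 → clear.
OP3: starts 16:55 at or after OP6 ends 13:50 → clear.
OP5: starts 17:40 at or after OP6 ends 13:50 → clear.
OP6 overlaps OP1, OP2.

Yes — it overlaps OP1, OP2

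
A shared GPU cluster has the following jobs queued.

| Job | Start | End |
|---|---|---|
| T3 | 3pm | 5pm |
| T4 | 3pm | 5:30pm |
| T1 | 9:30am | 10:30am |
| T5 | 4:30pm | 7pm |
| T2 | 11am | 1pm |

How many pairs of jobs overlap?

Sorted by start: T1, T2, T3, T4, T5.
T2 starts after T1 ends, so T1 has no further overlaps.
T3 starts after T2 ends, so T2 has no further overlaps.
T4 starts before T3 ends → T3 and T4 overlap.
T5 starts before T3 ends → T3 and T5 overlap.
T5 starts before T4 ends → T4 and T5 overlap.
Overlapping pairs: T3 & T4, T3 & T5, T4 & T5 — 3 in total.

3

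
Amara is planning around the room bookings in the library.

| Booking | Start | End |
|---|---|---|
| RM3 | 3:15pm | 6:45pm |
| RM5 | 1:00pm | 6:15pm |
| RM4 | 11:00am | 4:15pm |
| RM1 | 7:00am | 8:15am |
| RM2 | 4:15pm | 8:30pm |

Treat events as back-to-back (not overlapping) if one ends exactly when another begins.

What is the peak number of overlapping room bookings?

3

Walk through starts and ends in time order (an end at T is processed before a start at T):
7:00am start RM1 → 1
8:15am end RM1 → 0
11:00am start RM4 → 1
1:00pm start RM5 → 2
3:15pm start RM3 → 3
4:15pm end RM4 → 2
4:15pm start RM2 → 3
6:15pm end RM5 → 2
6:45pm end RM3 → 1
8:30pm end RM2 → 0
Peak is 3, at 3:15pm (RM3, RM4, RM5).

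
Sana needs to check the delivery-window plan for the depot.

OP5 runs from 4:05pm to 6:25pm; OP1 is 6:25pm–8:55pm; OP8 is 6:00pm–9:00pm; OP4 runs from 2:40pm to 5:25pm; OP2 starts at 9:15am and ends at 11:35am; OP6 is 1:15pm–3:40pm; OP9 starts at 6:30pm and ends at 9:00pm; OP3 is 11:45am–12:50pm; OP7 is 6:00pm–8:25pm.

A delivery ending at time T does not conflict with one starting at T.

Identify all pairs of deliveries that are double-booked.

Sorted by start: OP2, OP3, OP6, OP4, OP5, OP7, OP8, OP1, OP9.
OP3 starts after OP2 ends; OP2 is clear from here.
OP6 starts after OP3 ends; OP3 is clear from here.
OP4 starts before OP6 ends → OP6 and OP4 overlap.
OP5 starts after OP6 ends; OP6 is clear from here.
OP5 starts before OP4 ends → OP4 and OP5 overlap.
OP7 starts after OP4 ends; OP4 is clear from here.
OP7 starts before OP5 ends → OP5 and OP7 overlap.
OP8 starts before OP5 ends → OP5 and OP8 overlap.
OP1 starts exactly when OP5 ends (back-to-back, no overlap); OP5 is clear from here.
OP8 starts before OP7 ends → OP7 and OP8 overlap.
OP1 starts before OP7 ends → OP7 and OP1 overlap.
OP9 starts before OP7 ends → OP7 and OP9 overlap.
OP1 starts before OP8 ends → OP8 and OP1 overlap.
OP9 starts before OP8 ends → OP8 and OP9 overlap.
OP9 starts before OP1 ends → OP1 and OP9 overlap.

OP1 & OP7, OP1 & OP8, OP1 & OP9, OP4 & OP5, OP4 & OP6, OP5 & OP7, OP5 & OP8, OP7 & OP8, OP7 & OP9, OP8 & OP9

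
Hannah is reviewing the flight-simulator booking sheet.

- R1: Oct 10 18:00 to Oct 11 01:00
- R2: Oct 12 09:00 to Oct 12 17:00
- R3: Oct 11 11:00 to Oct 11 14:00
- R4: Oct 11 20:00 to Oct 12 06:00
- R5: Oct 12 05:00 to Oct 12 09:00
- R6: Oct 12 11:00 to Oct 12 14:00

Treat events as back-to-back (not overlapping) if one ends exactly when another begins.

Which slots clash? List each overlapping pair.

Check each pair: they overlap iff neither finishes before the other starts.
Sorted by start: R1, R3, R4, R5, R2, R6.
R3 starts after R1 ends — done with R1.
R4 starts after R3 ends — done with R3.
R5 starts before R4 ends → R4 and R5 overlap.
R2 starts after R4 ends — done with R4.
R2 starts exactly when R5 ends (back-to-back, no overlap) — done with R5.
R6 starts before R2 ends → R2 and R6 overlap.

R2 & R6, R4 & R5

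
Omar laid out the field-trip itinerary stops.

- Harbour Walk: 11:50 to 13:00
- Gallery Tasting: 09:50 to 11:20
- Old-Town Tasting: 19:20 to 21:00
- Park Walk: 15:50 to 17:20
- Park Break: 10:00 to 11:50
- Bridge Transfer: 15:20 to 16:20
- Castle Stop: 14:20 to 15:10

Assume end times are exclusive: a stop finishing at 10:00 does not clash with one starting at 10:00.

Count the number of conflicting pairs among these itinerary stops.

Sorted by start: Gallery Tasting, Park Break, Harbour Walk, Castle Stop, Bridge Transfer, Park Walk, Old-Town Tasting.
Park Break starts before Gallery Tasting ends → Gallery Tasting and Park Break overlap.
Harbour Walk starts after Gallery Tasting ends; Gallery Tasting is clear from here.
Harbour Walk starts exactly when Park Break ends (back-to-back, no overlap); Park Break is clear from here.
Castle Stop starts after Harbour Walk ends; Harbour Walk is clear from here.
Bridge Transfer starts after Castle Stop ends; Castle Stop is clear from here.
Park Walk starts before Bridge Transfer ends → Bridge Transfer and Park Walk overlap.
Old-Town Tasting starts after Bridge Transfer ends.
Old-Town Tasting starts after Park Walk ends.
Overlapping pairs: Bridge Transfer & Park Walk, Gallery Tasting & Park Break — 2 in total.

2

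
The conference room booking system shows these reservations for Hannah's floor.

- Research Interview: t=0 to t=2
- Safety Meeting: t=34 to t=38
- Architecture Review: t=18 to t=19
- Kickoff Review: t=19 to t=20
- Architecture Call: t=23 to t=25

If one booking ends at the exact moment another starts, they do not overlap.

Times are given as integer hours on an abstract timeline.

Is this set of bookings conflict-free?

Yes

Sorted by start: Research Interview, Architecture Review, Kickoff Review, Architecture Call, Safety Meeting.
Architecture Review starts after Research Interview ends, so nothing later overlaps Research Interview either.
Kickoff Review starts exactly when Architecture Review ends (back-to-back, no overlap), so nothing later overlaps Architecture Review either.
Architecture Call starts after Kickoff Review ends, so nothing later overlaps Kickoff Review either.
Safety Meeting starts after Architecture Call ends.
Every pair is clear; the schedule has no overlaps.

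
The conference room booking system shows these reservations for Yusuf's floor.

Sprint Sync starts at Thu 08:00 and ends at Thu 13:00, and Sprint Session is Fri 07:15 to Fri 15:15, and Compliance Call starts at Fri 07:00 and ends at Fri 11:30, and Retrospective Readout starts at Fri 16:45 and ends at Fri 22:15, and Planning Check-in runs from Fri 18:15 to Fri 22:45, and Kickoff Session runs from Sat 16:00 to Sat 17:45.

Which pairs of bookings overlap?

Compliance Call & Sprint Session, Planning Check-in & Retrospective Readout

Two intervals overlap when each starts before the other ends.
Sorted by start: Sprint Sync, Compliance Call, Sprint Session, Retrospective Readout, Planning Check-in, Kickoff Session.
Compliance Call starts after Sprint Sync ends, so nothing later overlaps Sprint Sync either.
Sprint Session starts before Compliance Call ends → Compliance Call and Sprint Session overlap.
Retrospective Readout starts after Compliance Call ends, so nothing later overlaps Compliance Call either.
Retrospective Readout starts after Sprint Session ends, so nothing later overlaps Sprint Session either.
Planning Check-in starts before Retrospective Readout ends → Retrospective Readout and Planning Check-in overlap.
Kickoff Session starts after Retrospective Readout ends.
Kickoff Session starts after Planning Check-in ends.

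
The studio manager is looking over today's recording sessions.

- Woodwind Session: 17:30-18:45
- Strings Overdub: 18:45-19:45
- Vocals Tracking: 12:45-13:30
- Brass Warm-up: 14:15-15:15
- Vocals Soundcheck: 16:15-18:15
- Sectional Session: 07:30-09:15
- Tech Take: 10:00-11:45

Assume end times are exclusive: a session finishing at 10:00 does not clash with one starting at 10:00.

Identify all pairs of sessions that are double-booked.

Sorted by start: Sectional Session, Tech Take, Vocals Tracking, Brass Warm-up, Vocals Soundcheck, Woodwind Session, Strings Overdub.
Tech Take starts after Sectional Session ends, so nothing later overlaps Sectional Session either.
Vocals Tracking starts after Tech Take ends, so nothing later overlaps Tech Take either.
Brass Warm-up starts after Vocals Tracking ends, so nothing later overlaps Vocals Tracking either.
Vocals Soundcheck starts after Brass Warm-up ends, so nothing later overlaps Brass Warm-up either.
Woodwind Session starts before Vocals Soundcheck ends → Vocals Soundcheck and Woodwind Session overlap.
Strings Overdub starts after Vocals Soundcheck ends.
Strings Overdub starts exactly when Woodwind Session ends (back-to-back, no overlap).

Vocals Soundcheck & Woodwind Session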